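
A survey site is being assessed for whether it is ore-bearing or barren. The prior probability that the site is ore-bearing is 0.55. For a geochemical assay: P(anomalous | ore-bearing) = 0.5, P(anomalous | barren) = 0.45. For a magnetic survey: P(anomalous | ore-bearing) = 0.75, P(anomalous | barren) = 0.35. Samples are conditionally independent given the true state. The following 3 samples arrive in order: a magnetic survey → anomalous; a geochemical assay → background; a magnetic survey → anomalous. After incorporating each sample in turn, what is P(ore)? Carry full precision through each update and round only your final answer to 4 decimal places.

0.8361

After a magnetic survey='anomalous': P(ore) = 0.75·0.5500 / (0.75·0.5500 + 0.35·0.4500) ≈ 0.7237
After a geochemical assay='background': P(ore) = 0.5·0.7237 / (0.5·0.7237 + 0.55·0.2763) ≈ 0.7042
After a magnetic survey='anomalous': P(ore) = 0.75·0.7042 / (0.75·0.7042 + 0.35·0.2958) ≈ 0.8361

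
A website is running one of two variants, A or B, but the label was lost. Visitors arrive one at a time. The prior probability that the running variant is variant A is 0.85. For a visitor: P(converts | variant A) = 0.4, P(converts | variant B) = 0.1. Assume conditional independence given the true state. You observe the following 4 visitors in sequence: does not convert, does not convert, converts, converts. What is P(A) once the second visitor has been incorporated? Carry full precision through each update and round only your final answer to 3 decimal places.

0.716

Each posterior becomes the prior for the next update.
After 'does not convert': P(A) = 0.6·0.8500 / (0.6·0.8500 + 0.9·0.1500) ≈ 0.7907
After 'does not convert': P(A) = 0.6·0.7907 / (0.6·0.7907 + 0.9·0.2093) ≈ 0.7158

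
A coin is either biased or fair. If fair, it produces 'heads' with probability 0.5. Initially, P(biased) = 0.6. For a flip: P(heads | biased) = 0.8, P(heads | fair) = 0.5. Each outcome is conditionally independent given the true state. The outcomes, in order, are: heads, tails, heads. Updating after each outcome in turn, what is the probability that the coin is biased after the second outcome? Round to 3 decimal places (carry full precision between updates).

0.490

After 'heads': P(biased) = 0.8·0.6000 / (0.8·0.6000 + 0.5·0.4000) ≈ 0.7059
After 'tails': P(biased) = 0.2·0.7059 / (0.2·0.7059 + 0.5·0.2941) ≈ 0.4898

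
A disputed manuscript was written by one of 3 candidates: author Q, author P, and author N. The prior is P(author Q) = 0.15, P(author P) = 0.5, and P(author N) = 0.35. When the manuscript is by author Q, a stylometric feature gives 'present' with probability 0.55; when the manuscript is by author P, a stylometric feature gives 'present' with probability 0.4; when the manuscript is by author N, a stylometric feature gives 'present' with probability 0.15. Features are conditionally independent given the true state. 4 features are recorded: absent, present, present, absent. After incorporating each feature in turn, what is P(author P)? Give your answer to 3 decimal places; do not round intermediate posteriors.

Each posterior becomes the prior for the next update.
After 'absent': normaliser = 0.45·0.1500 + 0.6·0.5000 + 0.85·0.3500; P(author Q) ≈ 0.1015, P(author P) ≈ 0.4511, P(author N) ≈ 0.4474
After 'present': normaliser = 0.55·0.1015 + 0.4·0.4511 + 0.15·0.4474; P(author Q) ≈ 0.1840, P(author P) ≈ 0.5948, P(author N) ≈ 0.2212
After 'present': normaliser = 0.55·0.1840 + 0.4·0.5948 + 0.15·0.2212; P(author Q) ≈ 0.2718, P(author P) ≈ 0.6390, P(author N) ≈ 0.0891
After 'absent': normaliser = 0.45·0.2718 + 0.6·0.6390 + 0.85·0.0891; P(author Q) ≈ 0.2104, P(author P) ≈ 0.6594, P(author N) ≈ 0.1303

0.659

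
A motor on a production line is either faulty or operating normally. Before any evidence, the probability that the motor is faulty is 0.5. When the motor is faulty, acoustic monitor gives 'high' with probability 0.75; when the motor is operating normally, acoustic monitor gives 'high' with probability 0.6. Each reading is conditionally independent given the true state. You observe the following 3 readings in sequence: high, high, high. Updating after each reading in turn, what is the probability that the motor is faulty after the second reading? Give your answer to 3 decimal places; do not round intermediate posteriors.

0.610

After 'high': P(faulty) = 0.75·0.5000 / (0.75·0.5000 + 0.6·0.5000) ≈ 0.5556
After 'high': P(faulty) = 0.75·0.5556 / (0.75·0.5556 + 0.6·0.4444) ≈ 0.6098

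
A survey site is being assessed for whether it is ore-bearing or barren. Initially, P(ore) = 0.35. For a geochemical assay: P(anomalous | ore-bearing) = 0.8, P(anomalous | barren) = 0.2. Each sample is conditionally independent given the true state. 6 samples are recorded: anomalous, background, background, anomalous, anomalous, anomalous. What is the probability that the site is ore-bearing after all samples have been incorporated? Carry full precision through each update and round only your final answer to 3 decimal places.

0.896

After 'anomalous': P(ore) = 0.8·0.3500 / (0.8·0.3500 + 0.2·0.6500) ≈ 0.6829
After 'background': P(ore) = 0.2·0.6829 / (0.2·0.6829 + 0.8·0.3171) ≈ 0.3500
After 'background': P(ore) = 0.2·0.3500 / (0.2·0.3500 + 0.8·0.6500) ≈ 0.1186
After 'anomalous': P(ore) = 0.8·0.1186 / (0.8·0.1186 + 0.2·0.8814) ≈ 0.3500
After 'anomalous': P(ore) = 0.8·0.3500 / (0.8·0.3500 + 0.2·0.6500) ≈ 0.6829
After 'anomalous': P(ore) = 0.8·0.6829 / (0.8·0.6829 + 0.2·0.3171) ≈ 0.8960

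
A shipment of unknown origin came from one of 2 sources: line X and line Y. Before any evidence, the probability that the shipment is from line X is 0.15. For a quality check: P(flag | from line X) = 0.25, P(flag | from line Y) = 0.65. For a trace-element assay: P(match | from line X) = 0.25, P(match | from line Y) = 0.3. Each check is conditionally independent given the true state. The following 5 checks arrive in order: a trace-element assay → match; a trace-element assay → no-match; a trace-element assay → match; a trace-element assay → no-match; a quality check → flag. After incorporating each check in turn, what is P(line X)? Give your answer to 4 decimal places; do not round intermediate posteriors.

Apply Bayes' rule sequentially, carrying P(line X) forward.
After a trace-element assay='match': P(line X) = 0.25·0.1500 / (0.25·0.1500 + 0.3·0.8500) ≈ 0.1282
After a trace-element assay='no-match': P(line X) = 0.75·0.1282 / (0.75·0.1282 + 0.7·0.8718) ≈ 0.1361
After a trace-element assay='match': P(line X) = 0.25·0.1361 / (0.25·0.1361 + 0.3·0.8639) ≈ 0.1161
After a trace-element assay='no-match': P(line X) = 0.75·0.1161 / (0.75·0.1161 + 0.7·0.8839) ≈ 0.1233
After a quality check='flag': P(line X) = 0.25·0.1233 / (0.25·0.1233 + 0.65·0.8767) ≈ 0.0513

0.0513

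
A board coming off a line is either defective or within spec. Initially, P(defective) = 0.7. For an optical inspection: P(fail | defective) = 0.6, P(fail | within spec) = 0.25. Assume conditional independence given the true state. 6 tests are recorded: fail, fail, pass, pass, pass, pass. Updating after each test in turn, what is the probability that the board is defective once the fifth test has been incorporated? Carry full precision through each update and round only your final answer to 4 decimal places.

Apply Bayes' rule sequentially, carrying P(defective) forward.
After 'fail': P(defective) = 0.6·0.7000 / (0.6·0.7000 + 0.25·0.3000) ≈ 0.8485
After 'fail': P(defective) = 0.6·0.8485 / (0.6·0.8485 + 0.25·0.1515) ≈ 0.9307
After 'pass': P(defective) = 0.4·0.9307 / (0.4·0.9307 + 0.75·0.0693) ≈ 0.8776
After 'pass': P(defective) = 0.4·0.8776 / (0.4·0.8776 + 0.75·0.1224) ≈ 0.7927
After 'pass': P(defective) = 0.4·0.7927 / (0.4·0.7927 + 0.75·0.2073) ≈ 0.6709

0.6709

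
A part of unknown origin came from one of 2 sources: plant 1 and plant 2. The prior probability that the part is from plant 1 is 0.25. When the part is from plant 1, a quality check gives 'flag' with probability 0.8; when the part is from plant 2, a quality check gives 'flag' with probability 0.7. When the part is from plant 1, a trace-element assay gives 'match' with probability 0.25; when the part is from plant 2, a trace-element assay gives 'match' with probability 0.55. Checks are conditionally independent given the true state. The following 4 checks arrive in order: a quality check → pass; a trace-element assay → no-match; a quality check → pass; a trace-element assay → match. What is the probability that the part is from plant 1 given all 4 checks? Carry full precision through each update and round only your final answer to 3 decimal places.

Apply Bayes' rule sequentially, carrying P(plant 1) forward.
After a quality check='pass': P(plant 1) = 0.2·0.2500 / (0.2·0.2500 + 0.3·0.7500) ≈ 0.1818
After a trace-element assay='no-match': P(plant 1) = 0.75·0.1818 / (0.75·0.1818 + 0.45·0.8182) ≈ 0.2703
After a quality check='pass': P(plant 1) = 0.2·0.2703 / (0.2·0.2703 + 0.3·0.7297) ≈ 0.1980
After a trace-element assay='match': P(plant 1) = 0.25·0.1980 / (0.25·0.1980 + 0.55·0.8020) ≈ 0.1009

0.101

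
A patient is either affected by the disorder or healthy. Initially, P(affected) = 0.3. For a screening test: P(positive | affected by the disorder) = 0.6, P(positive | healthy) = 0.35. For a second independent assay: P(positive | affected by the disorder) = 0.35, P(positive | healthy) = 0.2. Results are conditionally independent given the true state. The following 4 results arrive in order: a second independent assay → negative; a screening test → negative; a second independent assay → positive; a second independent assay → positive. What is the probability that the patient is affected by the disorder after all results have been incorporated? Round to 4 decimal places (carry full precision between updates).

0.3962

After a second independent assay='negative': P(affected) = 0.65·0.3000 / (0.65·0.3000 + 0.8·0.7000) ≈ 0.2583
After a screening test='negative': P(affected) = 0.4·0.2583 / (0.4·0.2583 + 0.65·0.7417) ≈ 0.1765
After a second independent assay='positive': P(affected) = 0.35·0.1765 / (0.35·0.1765 + 0.2·0.8235) ≈ 0.2727
After a second independent assay='positive': P(affected) = 0.35·0.2727 / (0.35·0.2727 + 0.2·0.7273) ≈ 0.3962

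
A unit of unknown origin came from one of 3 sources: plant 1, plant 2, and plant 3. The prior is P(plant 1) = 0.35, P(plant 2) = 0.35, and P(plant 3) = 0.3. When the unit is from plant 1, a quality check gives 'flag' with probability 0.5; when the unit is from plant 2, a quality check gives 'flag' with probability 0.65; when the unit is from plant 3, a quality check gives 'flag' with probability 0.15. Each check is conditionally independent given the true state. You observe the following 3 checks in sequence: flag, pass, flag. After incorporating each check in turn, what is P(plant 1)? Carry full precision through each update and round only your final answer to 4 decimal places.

0.4321

After 'flag': normaliser = 0.5·0.3500 + 0.65·0.3500 + 0.15·0.3000; P(plant 1) ≈ 0.3911, P(plant 2) ≈ 0.5084, P(plant 3) ≈ 0.1006
After 'pass': normaliser = 0.5·0.3911 + 0.35·0.5084 + 0.85·0.1006; P(plant 1) ≈ 0.4260, P(plant 2) ≈ 0.3877, P(plant 3) ≈ 0.1862
After 'flag': normaliser = 0.5·0.4260 + 0.65·0.3877 + 0.15·0.1862; P(plant 1) ≈ 0.4321, P(plant 2) ≈ 0.5112, P(plant 3) ≈ 0.0567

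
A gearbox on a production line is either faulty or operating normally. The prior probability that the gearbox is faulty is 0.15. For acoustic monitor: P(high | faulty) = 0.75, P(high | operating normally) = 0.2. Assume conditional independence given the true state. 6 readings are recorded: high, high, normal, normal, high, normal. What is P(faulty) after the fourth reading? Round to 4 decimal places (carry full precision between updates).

0.1951

After 'high': P(faulty) = 0.75·0.1500 / (0.75·0.1500 + 0.2·0.8500) ≈ 0.3982
After 'high': P(faulty) = 0.75·0.3982 / (0.75·0.3982 + 0.2·0.6018) ≈ 0.7128
After 'normal': P(faulty) = 0.25·0.7128 / (0.25·0.7128 + 0.8·0.2872) ≈ 0.4368
After 'normal': P(faulty) = 0.25·0.4368 / (0.25·0.4368 + 0.8·0.5632) ≈ 0.1951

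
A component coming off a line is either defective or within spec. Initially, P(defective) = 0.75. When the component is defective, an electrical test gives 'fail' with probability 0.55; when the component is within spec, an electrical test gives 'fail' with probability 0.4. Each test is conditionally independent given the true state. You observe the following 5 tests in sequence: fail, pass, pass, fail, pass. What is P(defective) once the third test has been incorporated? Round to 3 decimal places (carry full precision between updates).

After 'fail': P(defective) = 0.55·0.7500 / (0.55·0.7500 + 0.4·0.2500) ≈ 0.8049
After 'pass': P(defective) = 0.45·0.8049 / (0.45·0.8049 + 0.6·0.1951) ≈ 0.7557
After 'pass': P(defective) = 0.45·0.7557 / (0.45·0.7557 + 0.6·0.2443) ≈ 0.6988

0.699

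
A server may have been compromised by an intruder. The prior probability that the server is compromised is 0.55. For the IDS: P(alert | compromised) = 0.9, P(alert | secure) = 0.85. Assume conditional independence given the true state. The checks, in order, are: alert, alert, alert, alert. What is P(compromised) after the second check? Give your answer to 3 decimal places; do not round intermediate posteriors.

0.578

Each posterior becomes the prior for the next update.
After 'alert': P(compromised) = 0.9·0.5500 / (0.9·0.5500 + 0.85·0.4500) ≈ 0.5641
After 'alert': P(compromised) = 0.9·0.5641 / (0.9·0.5641 + 0.85·0.4359) ≈ 0.5781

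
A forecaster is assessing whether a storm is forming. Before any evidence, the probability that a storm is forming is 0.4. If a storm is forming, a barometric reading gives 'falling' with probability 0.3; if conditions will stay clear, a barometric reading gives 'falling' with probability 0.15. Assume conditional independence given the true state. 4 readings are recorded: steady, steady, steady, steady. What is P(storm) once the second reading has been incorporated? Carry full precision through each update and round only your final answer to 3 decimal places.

After 'steady': P(storm) = 0.7·0.4000 / (0.7·0.4000 + 0.85·0.6000) ≈ 0.3544
After 'steady': P(storm) = 0.7·0.3544 / (0.7·0.3544 + 0.85·0.6456) ≈ 0.3114

0.311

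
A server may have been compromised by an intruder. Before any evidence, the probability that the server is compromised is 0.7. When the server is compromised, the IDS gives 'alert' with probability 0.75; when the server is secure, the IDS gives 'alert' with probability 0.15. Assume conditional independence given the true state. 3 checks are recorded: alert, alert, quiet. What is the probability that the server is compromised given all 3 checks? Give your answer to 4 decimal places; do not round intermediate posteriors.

After 'alert': P(compromised) = 0.75·0.7000 / (0.75·0.7000 + 0.15·0.3000) ≈ 0.9211
After 'alert': P(compromised) = 0.75·0.9211 / (0.75·0.9211 + 0.15·0.0789) ≈ 0.9831
After 'quiet': P(compromised) = 0.25·0.9831 / (0.25·0.9831 + 0.85·0.0169) ≈ 0.9449

0.9449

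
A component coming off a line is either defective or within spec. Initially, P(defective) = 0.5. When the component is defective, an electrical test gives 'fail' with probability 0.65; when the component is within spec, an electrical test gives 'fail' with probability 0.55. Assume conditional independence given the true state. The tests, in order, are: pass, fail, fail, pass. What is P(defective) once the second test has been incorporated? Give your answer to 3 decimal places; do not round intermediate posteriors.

Each posterior becomes the prior for the next update.
After 'pass': P(defective) = 0.35·0.5000 / (0.35·0.5000 + 0.45·0.5000) ≈ 0.4375
After 'fail': P(defective) = 0.65·0.4375 / (0.65·0.4375 + 0.55·0.5625) ≈ 0.4789

0.479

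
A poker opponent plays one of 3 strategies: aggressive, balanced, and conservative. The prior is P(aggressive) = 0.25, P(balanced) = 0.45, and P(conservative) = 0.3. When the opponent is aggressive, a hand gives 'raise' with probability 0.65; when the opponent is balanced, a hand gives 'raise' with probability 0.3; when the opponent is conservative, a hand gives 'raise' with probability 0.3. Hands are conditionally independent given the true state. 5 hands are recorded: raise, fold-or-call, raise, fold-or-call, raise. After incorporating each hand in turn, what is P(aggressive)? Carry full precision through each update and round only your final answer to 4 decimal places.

After 'raise': normaliser = 0.65·0.2500 + 0.3·0.4500 + 0.3·0.3000; P(aggressive) ≈ 0.4194, P(balanced) ≈ 0.3484, P(conservative) ≈ 0.2323
After 'fold-or-call': normaliser = 0.35·0.4194 + 0.7·0.3484 + 0.7·0.2323; P(aggressive) ≈ 0.2653, P(balanced) ≈ 0.4408, P(conservative) ≈ 0.2939
After 'raise': normaliser = 0.65·0.2653 + 0.3·0.4408 + 0.3·0.2939; P(aggressive) ≈ 0.4390, P(balanced) ≈ 0.3366, P(conservative) ≈ 0.2244
After 'fold-or-call': normaliser = 0.35·0.4390 + 0.7·0.3366 + 0.7·0.2244; P(aggressive) ≈ 0.2812, P(balanced) ≈ 0.4313, P(conservative) ≈ 0.2875
After 'raise': normaliser = 0.65·0.2812 + 0.3·0.4313 + 0.3·0.2875; P(aggressive) ≈ 0.4588, P(balanced) ≈ 0.3247, P(conservative) ≈ 0.2165

0.4588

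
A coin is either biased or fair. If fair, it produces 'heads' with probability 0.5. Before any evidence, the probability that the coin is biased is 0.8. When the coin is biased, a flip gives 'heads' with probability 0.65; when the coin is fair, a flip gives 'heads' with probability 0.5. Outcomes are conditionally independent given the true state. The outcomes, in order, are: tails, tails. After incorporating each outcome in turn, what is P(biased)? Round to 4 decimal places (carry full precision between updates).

0.6622

Apply Bayes' rule sequentially, carrying P(biased) forward.
After 'tails': P(biased) = 0.35·0.8000 / (0.35·0.8000 + 0.5·0.2000) ≈ 0.7368
After 'tails': P(biased) = 0.35·0.7368 / (0.35·0.7368 + 0.5·0.2632) ≈ 0.6622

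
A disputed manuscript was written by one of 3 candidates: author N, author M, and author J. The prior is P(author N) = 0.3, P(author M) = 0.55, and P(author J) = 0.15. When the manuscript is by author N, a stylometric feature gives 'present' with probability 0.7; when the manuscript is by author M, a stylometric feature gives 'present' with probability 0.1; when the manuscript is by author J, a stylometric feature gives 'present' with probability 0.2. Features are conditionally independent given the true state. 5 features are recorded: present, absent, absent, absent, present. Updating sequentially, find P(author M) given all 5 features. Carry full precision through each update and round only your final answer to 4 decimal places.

Each posterior becomes the prior for the next update.
After 'present': normaliser = 0.7·0.3000 + 0.1·0.5500 + 0.2·0.1500; P(author N) ≈ 0.7119, P(author M) ≈ 0.1864, P(author J) ≈ 0.1017
After 'absent': normaliser = 0.3·0.7119 + 0.9·0.1864 + 0.8·0.1017; P(author N) ≈ 0.4615, P(author M) ≈ 0.3626, P(author J) ≈ 0.1758
After 'absent': normaliser = 0.3·0.4615 + 0.9·0.3626 + 0.8·0.1758; P(author N) ≈ 0.2287, P(author M) ≈ 0.5390, P(author J) ≈ 0.2323
After 'absent': normaliser = 0.3·0.2287 + 0.9·0.5390 + 0.8·0.2323; P(author N) ≈ 0.0928, P(author M) ≈ 0.6560, P(author J) ≈ 0.2513
After 'present': normaliser = 0.7·0.0928 + 0.1·0.6560 + 0.2·0.2513; P(author N) ≈ 0.3592, P(author M) ≈ 0.3628, P(author J) ≈ 0.2780

0.3628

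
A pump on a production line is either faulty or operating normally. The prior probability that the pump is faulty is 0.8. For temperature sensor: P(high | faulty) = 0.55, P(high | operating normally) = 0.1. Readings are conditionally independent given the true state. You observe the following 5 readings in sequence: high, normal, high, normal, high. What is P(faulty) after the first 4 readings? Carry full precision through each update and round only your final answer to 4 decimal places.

0.9680

After 'high': P(faulty) = 0.55·0.8000 / (0.55·0.8000 + 0.1·0.2000) ≈ 0.9565
After 'normal': P(faulty) = 0.45·0.9565 / (0.45·0.9565 + 0.9·0.0435) ≈ 0.9167
After 'high': P(faulty) = 0.55·0.9167 / (0.55·0.9167 + 0.1·0.0833) ≈ 0.9837
After 'normal': P(faulty) = 0.45·0.9837 / (0.45·0.9837 + 0.9·0.0163) ≈ 0.9680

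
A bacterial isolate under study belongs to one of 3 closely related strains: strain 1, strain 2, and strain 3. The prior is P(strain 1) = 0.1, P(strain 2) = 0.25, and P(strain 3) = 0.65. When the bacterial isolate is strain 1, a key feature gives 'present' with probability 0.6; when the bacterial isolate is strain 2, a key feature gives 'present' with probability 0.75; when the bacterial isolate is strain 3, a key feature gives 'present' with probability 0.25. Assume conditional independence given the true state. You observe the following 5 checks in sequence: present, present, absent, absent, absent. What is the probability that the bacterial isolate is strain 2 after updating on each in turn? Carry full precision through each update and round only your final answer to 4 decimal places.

0.1015

After 'present': normaliser = 0.6·0.1000 + 0.75·0.2500 + 0.25·0.6500; P(strain 1) ≈ 0.1463, P(strain 2) ≈ 0.4573, P(strain 3) ≈ 0.3963
After 'present': normaliser = 0.6·0.1463 + 0.75·0.4573 + 0.25·0.3963; P(strain 1) ≈ 0.1657, P(strain 2) ≈ 0.6473, P(strain 3) ≈ 0.1870
After 'absent': normaliser = 0.4·0.1657 + 0.25·0.6473 + 0.75·0.1870; P(strain 1) ≈ 0.1799, P(strain 2) ≈ 0.4393, P(strain 3) ≈ 0.3807
After 'absent': normaliser = 0.4·0.1799 + 0.25·0.4393 + 0.75·0.3807; P(strain 1) ≈ 0.1540, P(strain 2) ≈ 0.2350, P(strain 3) ≈ 0.6110
After 'absent': normaliser = 0.4·0.1540 + 0.25·0.2350 + 0.75·0.6110; P(strain 1) ≈ 0.1065, P(strain 2) ≈ 0.1015, P(strain 3) ≈ 0.7920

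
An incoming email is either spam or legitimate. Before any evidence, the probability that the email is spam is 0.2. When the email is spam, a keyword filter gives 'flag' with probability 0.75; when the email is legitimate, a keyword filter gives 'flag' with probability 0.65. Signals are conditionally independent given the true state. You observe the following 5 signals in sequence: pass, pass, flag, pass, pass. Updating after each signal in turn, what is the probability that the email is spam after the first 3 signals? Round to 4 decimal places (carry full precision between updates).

0.1283

After 'pass': P(spam) = 0.25·0.2000 / (0.25·0.2000 + 0.35·0.8000) ≈ 0.1515
After 'pass': P(spam) = 0.25·0.1515 / (0.25·0.1515 + 0.35·0.8485) ≈ 0.1131
After 'flag': P(spam) = 0.75·0.1131 / (0.75·0.1131 + 0.65·0.8869) ≈ 0.1283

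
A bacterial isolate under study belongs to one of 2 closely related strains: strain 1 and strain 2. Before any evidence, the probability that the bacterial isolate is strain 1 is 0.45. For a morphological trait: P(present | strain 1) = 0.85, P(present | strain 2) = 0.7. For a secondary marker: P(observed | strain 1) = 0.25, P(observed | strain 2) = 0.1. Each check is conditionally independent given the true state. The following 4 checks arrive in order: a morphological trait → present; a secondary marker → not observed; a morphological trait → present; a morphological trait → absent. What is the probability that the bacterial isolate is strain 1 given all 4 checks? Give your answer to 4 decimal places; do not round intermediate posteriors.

After a morphological trait='present': P(strain 1) = 0.85·0.4500 / (0.85·0.4500 + 0.7·0.5500) ≈ 0.4984
After a secondary marker='not observed': P(strain 1) = 0.75·0.4984 / (0.75·0.4984 + 0.9·0.5016) ≈ 0.4529
After a morphological trait='present': P(strain 1) = 0.85·0.4529 / (0.85·0.4529 + 0.7·0.5471) ≈ 0.5013
After a morphological trait='absent': P(strain 1) = 0.15·0.5013 / (0.15·0.5013 + 0.3·0.4987) ≈ 0.3345

0.3345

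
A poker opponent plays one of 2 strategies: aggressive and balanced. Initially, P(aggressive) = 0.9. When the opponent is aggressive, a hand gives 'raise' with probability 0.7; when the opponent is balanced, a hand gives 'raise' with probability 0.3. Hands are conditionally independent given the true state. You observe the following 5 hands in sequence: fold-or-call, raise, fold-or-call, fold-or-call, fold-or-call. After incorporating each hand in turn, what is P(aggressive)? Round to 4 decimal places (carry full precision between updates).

Each posterior becomes the prior for the next update.
After 'fold-or-call': P(aggressive) = 0.3·0.9000 / (0.3·0.9000 + 0.7·0.1000) ≈ 0.7941
After 'raise': P(aggressive) = 0.7·0.7941 / (0.7·0.7941 + 0.3·0.2059) ≈ 0.9000
After 'fold-or-call': P(aggressive) = 0.3·0.9000 / (0.3·0.9000 + 0.7·0.1000) ≈ 0.7941
After 'fold-or-call': P(aggressive) = 0.3·0.7941 / (0.3·0.7941 + 0.7·0.2059) ≈ 0.6231
After 'fold-or-call': P(aggressive) = 0.3·0.6231 / (0.3·0.6231 + 0.7·0.3769) ≈ 0.4147

0.4147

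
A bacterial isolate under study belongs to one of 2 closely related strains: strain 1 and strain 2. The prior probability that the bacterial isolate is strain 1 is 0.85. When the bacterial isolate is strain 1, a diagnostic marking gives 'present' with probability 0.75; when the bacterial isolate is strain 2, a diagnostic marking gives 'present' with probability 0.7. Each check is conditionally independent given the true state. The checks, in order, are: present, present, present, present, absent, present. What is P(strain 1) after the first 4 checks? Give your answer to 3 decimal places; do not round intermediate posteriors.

After 'present': P(strain 1) = 0.75·0.8500 / (0.75·0.8500 + 0.7·0.1500) ≈ 0.8586
After 'present': P(strain 1) = 0.75·0.8586 / (0.75·0.8586 + 0.7·0.1414) ≈ 0.8668
After 'present': P(strain 1) = 0.75·0.8668 / (0.75·0.8668 + 0.7·0.1332) ≈ 0.8745
After 'present': P(strain 1) = 0.75·0.8745 / (0.75·0.8745 + 0.7·0.1255) ≈ 0.8819

0.882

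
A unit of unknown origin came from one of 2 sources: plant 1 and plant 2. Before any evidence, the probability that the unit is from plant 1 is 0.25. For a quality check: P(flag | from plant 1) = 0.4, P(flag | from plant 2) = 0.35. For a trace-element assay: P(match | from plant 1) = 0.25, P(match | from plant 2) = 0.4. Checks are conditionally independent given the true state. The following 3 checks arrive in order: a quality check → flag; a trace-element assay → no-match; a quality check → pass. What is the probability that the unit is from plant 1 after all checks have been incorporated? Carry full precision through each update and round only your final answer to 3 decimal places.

0.305

After a quality check='flag': P(plant 1) = 0.4·0.2500 / (0.4·0.2500 + 0.35·0.7500) ≈ 0.2759
After a trace-element assay='no-match': P(plant 1) = 0.75·0.2759 / (0.75·0.2759 + 0.6·0.7241) ≈ 0.3226
After a quality check='pass': P(plant 1) = 0.6·0.3226 / (0.6·0.3226 + 0.65·0.6774) ≈ 0.3053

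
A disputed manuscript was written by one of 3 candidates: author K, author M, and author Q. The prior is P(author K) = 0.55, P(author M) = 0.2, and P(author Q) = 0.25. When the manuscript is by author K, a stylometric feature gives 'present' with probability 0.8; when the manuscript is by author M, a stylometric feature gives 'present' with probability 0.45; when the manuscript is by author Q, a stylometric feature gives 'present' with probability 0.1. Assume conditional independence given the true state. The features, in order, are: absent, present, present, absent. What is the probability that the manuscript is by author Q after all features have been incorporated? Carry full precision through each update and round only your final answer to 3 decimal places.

0.071

After 'absent': normaliser = 0.2·0.5500 + 0.55·0.2000 + 0.9·0.2500; P(author K) ≈ 0.2472, P(author M) ≈ 0.2472, P(author Q) ≈ 0.5056
After 'present': normaliser = 0.8·0.2472 + 0.45·0.2472 + 0.1·0.5056; P(author K) ≈ 0.5500, P(author M) ≈ 0.3094, P(author Q) ≈ 0.1406
After 'present': normaliser = 0.8·0.5500 + 0.45·0.3094 + 0.1·0.1406; P(author K) ≈ 0.7416, P(author M) ≈ 0.2347, P(author Q) ≈ 0.0237
After 'absent': normaliser = 0.2·0.7416 + 0.55·0.2347 + 0.9·0.0237; P(author K) ≈ 0.4965, P(author M) ≈ 0.4320, P(author Q) ≈ 0.0714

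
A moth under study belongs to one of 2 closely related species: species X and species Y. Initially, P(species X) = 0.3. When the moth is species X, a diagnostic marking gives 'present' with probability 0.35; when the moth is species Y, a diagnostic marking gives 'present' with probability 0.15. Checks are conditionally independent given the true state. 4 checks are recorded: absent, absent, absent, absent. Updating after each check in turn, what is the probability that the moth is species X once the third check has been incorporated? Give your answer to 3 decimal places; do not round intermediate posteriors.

After 'absent': P(species X) = 0.65·0.3000 / (0.65·0.3000 + 0.85·0.7000) ≈ 0.2468
After 'absent': P(species X) = 0.65·0.2468 / (0.65·0.2468 + 0.85·0.7532) ≈ 0.2004
After 'absent': P(species X) = 0.65·0.2004 / (0.65·0.2004 + 0.85·0.7996) ≈ 0.1608

0.161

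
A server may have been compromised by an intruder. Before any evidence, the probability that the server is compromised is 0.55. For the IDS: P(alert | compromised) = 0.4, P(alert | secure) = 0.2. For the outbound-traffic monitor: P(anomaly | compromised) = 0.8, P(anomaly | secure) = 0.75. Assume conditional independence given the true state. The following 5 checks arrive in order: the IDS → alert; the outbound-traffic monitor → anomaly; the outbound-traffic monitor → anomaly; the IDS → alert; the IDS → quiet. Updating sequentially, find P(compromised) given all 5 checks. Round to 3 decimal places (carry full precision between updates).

0.807

After the IDS='alert': P(compromised) = 0.4·0.5500 / (0.4·0.5500 + 0.2·0.4500) ≈ 0.7097
After the outbound-traffic monitor='anomaly': P(compromised) = 0.8·0.7097 / (0.8·0.7097 + 0.75·0.2903) ≈ 0.7228
After the outbound-traffic monitor='anomaly': P(compromised) = 0.8·0.7228 / (0.8·0.7228 + 0.75·0.2772) ≈ 0.7355
After the IDS='alert': P(compromised) = 0.4·0.7355 / (0.4·0.7355 + 0.2·0.2645) ≈ 0.8476
After the IDS='quiet': P(compromised) = 0.6·0.8476 / (0.6·0.8476 + 0.8·0.1524) ≈ 0.8066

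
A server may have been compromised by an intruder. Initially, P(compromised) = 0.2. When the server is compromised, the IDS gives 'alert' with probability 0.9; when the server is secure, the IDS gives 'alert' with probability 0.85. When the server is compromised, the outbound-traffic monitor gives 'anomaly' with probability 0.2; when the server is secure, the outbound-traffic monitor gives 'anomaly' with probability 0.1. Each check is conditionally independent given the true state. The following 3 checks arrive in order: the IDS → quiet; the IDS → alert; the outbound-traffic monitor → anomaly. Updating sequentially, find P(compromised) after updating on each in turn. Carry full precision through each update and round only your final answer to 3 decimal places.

0.261

After the IDS='quiet': P(compromised) = 0.1·0.2000 / (0.1·0.2000 + 0.15·0.8000) ≈ 0.1429
After the IDS='alert': P(compromised) = 0.9·0.1429 / (0.9·0.1429 + 0.85·0.8571) ≈ 0.1500
After the outbound-traffic monitor='anomaly': P(compromised) = 0.2·0.1500 / (0.2·0.1500 + 0.1·0.8500) ≈ 0.2609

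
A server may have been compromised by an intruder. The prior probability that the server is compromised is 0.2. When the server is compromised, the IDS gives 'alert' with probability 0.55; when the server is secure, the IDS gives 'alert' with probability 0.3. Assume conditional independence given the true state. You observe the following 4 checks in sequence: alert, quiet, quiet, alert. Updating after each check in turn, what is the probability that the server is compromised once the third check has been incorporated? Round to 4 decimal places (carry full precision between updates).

0.1592

Each posterior becomes the prior for the next update.
After 'alert': P(compromised) = 0.55·0.2000 / (0.55·0.2000 + 0.3·0.8000) ≈ 0.3143
After 'quiet': P(compromised) = 0.45·0.3143 / (0.45·0.3143 + 0.7·0.6857) ≈ 0.2276
After 'quiet': P(compromised) = 0.45·0.2276 / (0.45·0.2276 + 0.7·0.7724) ≈ 0.1592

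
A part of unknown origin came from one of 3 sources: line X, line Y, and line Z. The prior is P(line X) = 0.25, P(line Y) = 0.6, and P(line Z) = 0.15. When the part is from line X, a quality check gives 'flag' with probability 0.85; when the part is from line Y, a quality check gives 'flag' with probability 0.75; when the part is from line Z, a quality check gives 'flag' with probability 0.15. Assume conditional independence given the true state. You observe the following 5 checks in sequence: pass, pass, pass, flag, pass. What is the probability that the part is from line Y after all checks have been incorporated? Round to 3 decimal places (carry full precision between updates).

After 'pass': normaliser = 0.15·0.2500 + 0.25·0.6000 + 0.85·0.1500; P(line X) ≈ 0.1190, P(line Y) ≈ 0.4762, P(line Z) ≈ 0.4048
After 'pass': normaliser = 0.15·0.1190 + 0.25·0.4762 + 0.85·0.4048; P(line X) ≈ 0.0371, P(line Y) ≈ 0.2475, P(line Z) ≈ 0.7153
After 'pass': normaliser = 0.15·0.0371 + 0.25·0.2475 + 0.85·0.7153; P(line X) ≈ 0.0082, P(line Y) ≈ 0.0916, P(line Z) ≈ 0.9001
After 'flag': normaliser = 0.85·0.0082 + 0.75·0.0916 + 0.15·0.9001; P(line X) ≈ 0.0333, P(line Y) ≈ 0.3260, P(line Z) ≈ 0.6407
After 'pass': normaliser = 0.15·0.0333 + 0.25·0.3260 + 0.85·0.6407; P(line X) ≈ 0.0079, P(line Y) ≈ 0.1292, P(line Z) ≈ 0.8629

0.129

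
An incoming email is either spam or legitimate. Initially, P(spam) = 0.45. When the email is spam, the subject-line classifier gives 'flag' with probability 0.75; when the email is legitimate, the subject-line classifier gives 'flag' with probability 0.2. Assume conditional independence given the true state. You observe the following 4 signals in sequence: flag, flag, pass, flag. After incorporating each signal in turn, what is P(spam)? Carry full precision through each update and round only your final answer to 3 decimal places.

Each posterior becomes the prior for the next update.
After 'flag': P(spam) = 0.75·0.4500 / (0.75·0.4500 + 0.2·0.5500) ≈ 0.7542
After 'flag': P(spam) = 0.75·0.7542 / (0.75·0.7542 + 0.2·0.2458) ≈ 0.9200
After 'pass': P(spam) = 0.25·0.9200 / (0.25·0.9200 + 0.8·0.0800) ≈ 0.7824
After 'flag': P(spam) = 0.75·0.7824 / (0.75·0.7824 + 0.2·0.2176) ≈ 0.9310

0.931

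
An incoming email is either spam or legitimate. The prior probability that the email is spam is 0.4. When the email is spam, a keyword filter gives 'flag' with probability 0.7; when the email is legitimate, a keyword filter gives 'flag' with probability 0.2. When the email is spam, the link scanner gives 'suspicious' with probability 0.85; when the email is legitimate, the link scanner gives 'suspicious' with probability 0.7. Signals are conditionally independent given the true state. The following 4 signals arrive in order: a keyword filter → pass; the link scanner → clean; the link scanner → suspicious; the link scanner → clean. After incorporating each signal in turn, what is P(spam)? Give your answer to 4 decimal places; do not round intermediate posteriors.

After a keyword filter='pass': P(spam) = 0.3·0.4000 / (0.3·0.4000 + 0.8·0.6000) ≈ 0.2000
After the link scanner='clean': P(spam) = 0.15·0.2000 / (0.15·0.2000 + 0.3·0.8000) ≈ 0.1111
After the link scanner='suspicious': P(spam) = 0.85·0.1111 / (0.85·0.1111 + 0.7·0.8889) ≈ 0.1318
After the link scanner='clean': P(spam) = 0.15·0.1318 / (0.15·0.1318 + 0.3·0.8682) ≈ 0.0705

0.0705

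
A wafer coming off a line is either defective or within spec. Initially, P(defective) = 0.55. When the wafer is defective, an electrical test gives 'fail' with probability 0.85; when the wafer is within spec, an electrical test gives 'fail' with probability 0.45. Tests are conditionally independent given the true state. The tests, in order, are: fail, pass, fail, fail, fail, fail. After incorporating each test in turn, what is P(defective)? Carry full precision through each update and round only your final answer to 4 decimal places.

0.8891

After 'fail': P(defective) = 0.85·0.5500 / (0.85·0.5500 + 0.45·0.4500) ≈ 0.6978
After 'pass': P(defective) = 0.15·0.6978 / (0.15·0.6978 + 0.55·0.3022) ≈ 0.3864
After 'fail': P(defective) = 0.85·0.3864 / (0.85·0.3864 + 0.45·0.6136) ≈ 0.5432
After 'fail': P(defective) = 0.85·0.5432 / (0.85·0.5432 + 0.45·0.4568) ≈ 0.6920
After 'fail': P(defective) = 0.85·0.6920 / (0.85·0.6920 + 0.45·0.3080) ≈ 0.8093
After 'fail': P(defective) = 0.85·0.8093 / (0.85·0.8093 + 0.45·0.1907) ≈ 0.8891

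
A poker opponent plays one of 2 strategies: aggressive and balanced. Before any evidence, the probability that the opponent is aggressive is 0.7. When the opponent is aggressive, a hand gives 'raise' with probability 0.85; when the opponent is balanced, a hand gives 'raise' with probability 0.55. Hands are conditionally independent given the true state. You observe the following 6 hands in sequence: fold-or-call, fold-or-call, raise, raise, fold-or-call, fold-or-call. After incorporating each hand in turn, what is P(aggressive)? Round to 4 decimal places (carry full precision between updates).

Apply Bayes' rule sequentially, carrying P(aggressive) forward.
After 'fold-or-call': P(aggressive) = 0.15·0.7000 / (0.15·0.7000 + 0.45·0.3000) ≈ 0.4375
After 'fold-or-call': P(aggressive) = 0.15·0.4375 / (0.15·0.4375 + 0.45·0.5625) ≈ 0.2059
After 'raise': P(aggressive) = 0.85·0.2059 / (0.85·0.2059 + 0.55·0.7941) ≈ 0.2861
After 'raise': P(aggressive) = 0.85·0.2861 / (0.85·0.2861 + 0.55·0.7139) ≈ 0.3824
After 'fold-or-call': P(aggressive) = 0.15·0.3824 / (0.15·0.3824 + 0.45·0.6176) ≈ 0.1711
After 'fold-or-call': P(aggressive) = 0.15·0.1711 / (0.15·0.1711 + 0.45·0.8289) ≈ 0.0644

0.0644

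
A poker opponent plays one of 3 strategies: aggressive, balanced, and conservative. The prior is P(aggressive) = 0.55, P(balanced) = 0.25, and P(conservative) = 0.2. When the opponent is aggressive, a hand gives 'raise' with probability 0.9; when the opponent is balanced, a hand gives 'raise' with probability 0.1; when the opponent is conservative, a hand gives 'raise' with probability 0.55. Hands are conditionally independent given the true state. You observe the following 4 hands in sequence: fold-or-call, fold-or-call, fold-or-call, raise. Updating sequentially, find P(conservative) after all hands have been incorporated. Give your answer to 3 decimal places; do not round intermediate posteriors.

After 'fold-or-call': normaliser = 0.1·0.5500 + 0.9·0.2500 + 0.45·0.2000; P(aggressive) ≈ 0.1486, P(balanced) ≈ 0.6081, P(conservative) ≈ 0.2432
After 'fold-or-call': normaliser = 0.1·0.1486 + 0.9·0.6081 + 0.45·0.2432; P(aggressive) ≈ 0.0221, P(balanced) ≈ 0.8149, P(conservative) ≈ 0.1630
After 'fold-or-call': normaliser = 0.1·0.0221 + 0.9·0.8149 + 0.45·0.1630; P(aggressive) ≈ 0.0027, P(balanced) ≈ 0.9066, P(conservative) ≈ 0.0907
After 'raise': normaliser = 0.9·0.0027 + 0.1·0.9066 + 0.55·0.0907; P(aggressive) ≈ 0.0172, P(balanced) ≈ 0.6341, P(conservative) ≈ 0.3487

0.349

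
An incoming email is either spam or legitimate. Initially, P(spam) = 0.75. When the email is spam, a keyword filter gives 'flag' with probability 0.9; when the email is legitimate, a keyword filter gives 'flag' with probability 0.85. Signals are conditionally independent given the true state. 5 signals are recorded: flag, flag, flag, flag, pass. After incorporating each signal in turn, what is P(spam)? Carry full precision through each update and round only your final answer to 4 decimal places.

Each posterior becomes the prior for the next update.
After 'flag': P(spam) = 0.9·0.7500 / (0.9·0.7500 + 0.85·0.2500) ≈ 0.7606
After 'flag': P(spam) = 0.9·0.7606 / (0.9·0.7606 + 0.85·0.2394) ≈ 0.7708
After 'flag': P(spam) = 0.9·0.7708 / (0.9·0.7708 + 0.85·0.2292) ≈ 0.7808
After 'flag': P(spam) = 0.9·0.7808 / (0.9·0.7808 + 0.85·0.2192) ≈ 0.7904
After 'pass': P(spam) = 0.1·0.7904 / (0.1·0.7904 + 0.15·0.2096) ≈ 0.7154

0.7154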